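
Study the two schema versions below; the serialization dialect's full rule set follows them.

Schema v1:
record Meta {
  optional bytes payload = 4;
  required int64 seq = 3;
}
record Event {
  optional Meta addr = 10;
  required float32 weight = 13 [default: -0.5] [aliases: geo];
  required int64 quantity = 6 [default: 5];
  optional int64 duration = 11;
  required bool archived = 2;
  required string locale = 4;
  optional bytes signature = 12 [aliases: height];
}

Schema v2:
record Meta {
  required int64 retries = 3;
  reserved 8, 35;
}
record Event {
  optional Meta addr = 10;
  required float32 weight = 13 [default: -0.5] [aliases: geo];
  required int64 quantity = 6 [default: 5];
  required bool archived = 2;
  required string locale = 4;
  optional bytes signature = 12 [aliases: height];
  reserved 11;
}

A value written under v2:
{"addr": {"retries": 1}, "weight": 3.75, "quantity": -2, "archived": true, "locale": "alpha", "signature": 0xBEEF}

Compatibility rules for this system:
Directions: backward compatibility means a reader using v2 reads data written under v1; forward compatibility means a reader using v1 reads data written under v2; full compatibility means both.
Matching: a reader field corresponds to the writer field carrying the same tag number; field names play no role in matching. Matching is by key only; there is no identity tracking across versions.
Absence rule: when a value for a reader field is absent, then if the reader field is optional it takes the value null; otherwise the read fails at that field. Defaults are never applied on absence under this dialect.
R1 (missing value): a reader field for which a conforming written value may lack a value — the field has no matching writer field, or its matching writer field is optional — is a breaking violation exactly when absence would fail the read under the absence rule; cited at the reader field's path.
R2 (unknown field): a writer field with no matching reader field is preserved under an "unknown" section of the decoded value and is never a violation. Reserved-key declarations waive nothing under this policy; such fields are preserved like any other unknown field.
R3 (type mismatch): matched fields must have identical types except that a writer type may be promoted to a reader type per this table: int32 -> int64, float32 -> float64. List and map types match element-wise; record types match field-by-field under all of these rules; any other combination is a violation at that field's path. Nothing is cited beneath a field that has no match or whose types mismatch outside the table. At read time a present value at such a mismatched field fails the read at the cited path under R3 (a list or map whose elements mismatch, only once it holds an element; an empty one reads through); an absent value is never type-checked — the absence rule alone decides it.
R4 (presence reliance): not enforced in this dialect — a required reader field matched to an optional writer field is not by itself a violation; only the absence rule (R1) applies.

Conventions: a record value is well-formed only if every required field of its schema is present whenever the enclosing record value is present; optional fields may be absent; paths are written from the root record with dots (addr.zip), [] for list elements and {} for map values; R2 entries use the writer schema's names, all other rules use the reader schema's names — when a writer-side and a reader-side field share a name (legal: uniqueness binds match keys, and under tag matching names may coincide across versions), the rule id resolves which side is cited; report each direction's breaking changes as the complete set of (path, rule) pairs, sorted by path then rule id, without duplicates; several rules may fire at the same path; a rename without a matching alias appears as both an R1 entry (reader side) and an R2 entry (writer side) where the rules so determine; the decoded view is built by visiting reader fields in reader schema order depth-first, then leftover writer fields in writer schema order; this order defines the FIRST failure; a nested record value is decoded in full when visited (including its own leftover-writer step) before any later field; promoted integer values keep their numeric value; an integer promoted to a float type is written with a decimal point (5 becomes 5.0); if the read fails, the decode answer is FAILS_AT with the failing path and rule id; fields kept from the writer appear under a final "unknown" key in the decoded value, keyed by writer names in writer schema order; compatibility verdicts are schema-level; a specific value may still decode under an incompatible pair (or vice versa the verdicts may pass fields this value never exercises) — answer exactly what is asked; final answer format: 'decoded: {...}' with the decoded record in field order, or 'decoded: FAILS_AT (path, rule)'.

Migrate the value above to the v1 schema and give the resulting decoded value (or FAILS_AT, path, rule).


the writer's type comes first in each Event pair
decode walk for Event under reader schema v1:
  addr.payload := null (absent, optional -> null)
  addr.seq := 1 (from writer retries)
  weight := 3.75
  quantity := -2
  duration := null (absent, optional -> null)
  archived := true
  locale := "alpha"
  signature := 0xBEEF
  => decoded: {"addr": {"payload": null, "seq": 1}, "weight": 3.75, "quantity": -2, "duration": null, "archived": true, "locale": "alpha", "signature": 0xBEEF}
checking off the Event differences that do not matter here:
  removed field payload from record Meta -> triggers nothing under the printed rules; the Event answer is the same either way
  renamed field seq to retries in record Meta -> triggers nothing under the printed rules; the Event answer is the same either way
  removed field duration from record Event (its key 11 joins the reserved list) -> triggers nothing under the printed rules; the Event answer is the same either way

decoded: {"addr": {"payload": null, "seq": 1}, "weight": 3.75, "quantity": -2, "duration": null, "archived": true, "locale": "alpha", "signature": 0xBEEF}


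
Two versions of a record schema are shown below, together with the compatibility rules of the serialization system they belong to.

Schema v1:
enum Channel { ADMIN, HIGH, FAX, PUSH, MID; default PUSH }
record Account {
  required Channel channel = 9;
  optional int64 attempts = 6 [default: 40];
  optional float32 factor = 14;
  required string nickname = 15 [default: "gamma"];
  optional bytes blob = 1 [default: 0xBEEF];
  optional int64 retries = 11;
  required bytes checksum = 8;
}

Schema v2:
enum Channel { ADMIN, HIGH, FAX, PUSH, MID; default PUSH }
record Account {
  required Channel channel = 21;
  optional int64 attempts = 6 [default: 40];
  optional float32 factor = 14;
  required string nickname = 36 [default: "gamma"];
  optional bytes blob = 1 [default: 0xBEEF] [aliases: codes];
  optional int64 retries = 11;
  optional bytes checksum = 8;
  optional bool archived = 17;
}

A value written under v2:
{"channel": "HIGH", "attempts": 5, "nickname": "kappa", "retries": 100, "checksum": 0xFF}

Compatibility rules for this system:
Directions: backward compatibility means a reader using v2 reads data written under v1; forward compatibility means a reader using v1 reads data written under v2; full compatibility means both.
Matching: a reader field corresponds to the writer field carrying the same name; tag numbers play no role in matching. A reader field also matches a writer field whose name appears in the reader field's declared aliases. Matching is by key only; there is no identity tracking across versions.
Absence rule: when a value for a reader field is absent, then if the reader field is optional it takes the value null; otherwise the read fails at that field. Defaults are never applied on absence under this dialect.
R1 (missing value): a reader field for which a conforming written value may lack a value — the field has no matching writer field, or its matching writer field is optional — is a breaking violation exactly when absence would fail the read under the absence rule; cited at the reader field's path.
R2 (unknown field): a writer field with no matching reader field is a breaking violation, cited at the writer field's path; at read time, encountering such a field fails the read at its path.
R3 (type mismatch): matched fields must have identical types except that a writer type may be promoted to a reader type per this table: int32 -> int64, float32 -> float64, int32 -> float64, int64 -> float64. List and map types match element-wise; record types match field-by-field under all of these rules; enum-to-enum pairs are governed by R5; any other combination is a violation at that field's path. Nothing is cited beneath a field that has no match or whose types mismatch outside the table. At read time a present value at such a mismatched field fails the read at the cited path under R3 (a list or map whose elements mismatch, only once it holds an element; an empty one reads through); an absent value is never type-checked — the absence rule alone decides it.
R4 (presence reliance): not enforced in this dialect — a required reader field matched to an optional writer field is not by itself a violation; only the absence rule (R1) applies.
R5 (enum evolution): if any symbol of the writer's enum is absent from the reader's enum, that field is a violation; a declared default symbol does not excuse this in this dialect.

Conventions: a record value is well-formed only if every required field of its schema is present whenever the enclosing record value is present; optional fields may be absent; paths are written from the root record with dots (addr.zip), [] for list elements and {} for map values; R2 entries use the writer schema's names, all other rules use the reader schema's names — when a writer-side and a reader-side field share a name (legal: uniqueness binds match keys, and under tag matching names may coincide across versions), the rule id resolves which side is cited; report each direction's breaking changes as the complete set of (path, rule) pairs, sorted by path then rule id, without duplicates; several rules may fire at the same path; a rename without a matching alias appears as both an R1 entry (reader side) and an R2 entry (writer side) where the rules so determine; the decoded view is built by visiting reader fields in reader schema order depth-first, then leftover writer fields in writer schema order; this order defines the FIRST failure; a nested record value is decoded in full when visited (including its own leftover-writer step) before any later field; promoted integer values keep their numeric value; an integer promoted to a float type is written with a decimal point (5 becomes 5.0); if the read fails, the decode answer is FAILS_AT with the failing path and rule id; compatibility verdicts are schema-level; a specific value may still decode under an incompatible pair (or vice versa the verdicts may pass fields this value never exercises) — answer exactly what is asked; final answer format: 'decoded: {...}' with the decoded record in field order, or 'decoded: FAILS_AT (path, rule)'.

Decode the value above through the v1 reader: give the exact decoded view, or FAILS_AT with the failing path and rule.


the writer's type comes first in each Account pair
decode (reader v1):
  channel := "HIGH"
  attempts := 5
  factor := null (absent, optional -> null)
  nickname := "kappa"
  blob := null (absent, optional -> null)
  retries := 100
  checksum := 0xFF
  => decoded: {"channel": "HIGH", "attempts": 5, "factor": null, "nickname": "kappa", "blob": null, "retries": 100, "checksum": 0xFF}
the other Account changes do not affect what is asked:
  field checksum in record Account: required changed to optional -> matters for Account compatibility verdicts, not for this value's decode
  added field archived to record Account: optional bool, tag 17 (in v2 it sits last) -> matters for Account compatibility verdicts, not for this value's decode
  field nickname in record Account: tag 15 changed to 36 -> triggers nothing under the printed rules; the Account answer is the same either way
  field channel in record Account: tag 9 changed to 21 -> triggers nothing under the printed rules; the Account answer is the same either way

decoded: {"channel": "HIGH", "attempts": 5, "factor": null, "nickname": "kappa", "blob": null, "retries": 100, "checksum": 0xFF}


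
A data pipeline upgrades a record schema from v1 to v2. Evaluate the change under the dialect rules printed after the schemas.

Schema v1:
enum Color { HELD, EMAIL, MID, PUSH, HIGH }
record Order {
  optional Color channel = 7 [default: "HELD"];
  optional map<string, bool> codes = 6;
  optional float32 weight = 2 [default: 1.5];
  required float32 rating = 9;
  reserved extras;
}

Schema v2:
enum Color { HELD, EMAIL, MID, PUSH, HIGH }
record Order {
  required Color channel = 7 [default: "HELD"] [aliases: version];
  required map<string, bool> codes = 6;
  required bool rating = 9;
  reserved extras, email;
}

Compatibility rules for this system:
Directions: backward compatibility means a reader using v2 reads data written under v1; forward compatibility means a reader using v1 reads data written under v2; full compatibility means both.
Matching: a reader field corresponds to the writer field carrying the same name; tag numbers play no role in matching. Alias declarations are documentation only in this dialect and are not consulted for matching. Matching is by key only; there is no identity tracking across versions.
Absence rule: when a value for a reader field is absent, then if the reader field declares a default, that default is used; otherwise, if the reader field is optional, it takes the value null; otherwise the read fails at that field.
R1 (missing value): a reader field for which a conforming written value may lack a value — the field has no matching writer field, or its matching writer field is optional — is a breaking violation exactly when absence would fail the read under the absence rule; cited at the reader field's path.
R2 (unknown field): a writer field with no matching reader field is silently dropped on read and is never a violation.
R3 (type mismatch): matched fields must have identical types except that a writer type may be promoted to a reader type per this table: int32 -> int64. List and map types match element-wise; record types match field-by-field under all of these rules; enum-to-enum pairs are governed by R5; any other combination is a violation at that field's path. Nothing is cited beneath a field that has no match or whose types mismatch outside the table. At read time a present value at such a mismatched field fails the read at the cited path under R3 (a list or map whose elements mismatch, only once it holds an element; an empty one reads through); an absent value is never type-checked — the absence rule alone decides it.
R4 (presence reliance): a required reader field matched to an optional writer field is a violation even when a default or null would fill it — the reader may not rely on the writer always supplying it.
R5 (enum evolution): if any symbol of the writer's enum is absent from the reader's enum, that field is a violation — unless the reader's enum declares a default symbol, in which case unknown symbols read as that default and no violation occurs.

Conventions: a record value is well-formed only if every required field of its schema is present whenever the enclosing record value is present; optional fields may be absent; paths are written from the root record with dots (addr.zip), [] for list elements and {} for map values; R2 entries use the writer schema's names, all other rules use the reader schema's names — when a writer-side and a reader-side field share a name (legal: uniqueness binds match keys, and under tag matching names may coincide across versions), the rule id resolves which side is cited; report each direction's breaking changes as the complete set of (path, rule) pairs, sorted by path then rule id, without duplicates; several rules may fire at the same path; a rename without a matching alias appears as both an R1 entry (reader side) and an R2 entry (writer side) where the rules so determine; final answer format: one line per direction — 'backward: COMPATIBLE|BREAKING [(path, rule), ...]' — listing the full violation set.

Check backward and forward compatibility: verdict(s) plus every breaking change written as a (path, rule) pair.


the writer's type comes first in each Order pair
backward on Order — v2 reading data written by v1:
  writer optional, Color -> Color: reader channel maps from writer channel
  writer optional, map<string, bool> -> map<string, bool>: reader codes maps from writer codes
  writer required, float32 -> bool: reader rating maps from writer rating
  weight (writer side), unknown to reader
  R4 fires at channel
  R1 fires at codes
  R4 fires at codes
  R3 fires at rating
  => backward: BREAKING (4)
forward on Order — v1 reading data written by v2:
  writer required, Color -> Color: reader channel maps from writer channel
  writer required, map<string, bool> -> map<string, bool>: reader codes maps from writer codes
  no writer field matches reader weight
  writer required, bool -> float32: reader rating maps from writer rating
  R3 fires at rating
  => forward: BREAKING (1)

backward: BREAKING [(channel, R4), (codes, R1), (codes, R4), (rating, R3)]; forward: BREAKING [(rating, R3)]


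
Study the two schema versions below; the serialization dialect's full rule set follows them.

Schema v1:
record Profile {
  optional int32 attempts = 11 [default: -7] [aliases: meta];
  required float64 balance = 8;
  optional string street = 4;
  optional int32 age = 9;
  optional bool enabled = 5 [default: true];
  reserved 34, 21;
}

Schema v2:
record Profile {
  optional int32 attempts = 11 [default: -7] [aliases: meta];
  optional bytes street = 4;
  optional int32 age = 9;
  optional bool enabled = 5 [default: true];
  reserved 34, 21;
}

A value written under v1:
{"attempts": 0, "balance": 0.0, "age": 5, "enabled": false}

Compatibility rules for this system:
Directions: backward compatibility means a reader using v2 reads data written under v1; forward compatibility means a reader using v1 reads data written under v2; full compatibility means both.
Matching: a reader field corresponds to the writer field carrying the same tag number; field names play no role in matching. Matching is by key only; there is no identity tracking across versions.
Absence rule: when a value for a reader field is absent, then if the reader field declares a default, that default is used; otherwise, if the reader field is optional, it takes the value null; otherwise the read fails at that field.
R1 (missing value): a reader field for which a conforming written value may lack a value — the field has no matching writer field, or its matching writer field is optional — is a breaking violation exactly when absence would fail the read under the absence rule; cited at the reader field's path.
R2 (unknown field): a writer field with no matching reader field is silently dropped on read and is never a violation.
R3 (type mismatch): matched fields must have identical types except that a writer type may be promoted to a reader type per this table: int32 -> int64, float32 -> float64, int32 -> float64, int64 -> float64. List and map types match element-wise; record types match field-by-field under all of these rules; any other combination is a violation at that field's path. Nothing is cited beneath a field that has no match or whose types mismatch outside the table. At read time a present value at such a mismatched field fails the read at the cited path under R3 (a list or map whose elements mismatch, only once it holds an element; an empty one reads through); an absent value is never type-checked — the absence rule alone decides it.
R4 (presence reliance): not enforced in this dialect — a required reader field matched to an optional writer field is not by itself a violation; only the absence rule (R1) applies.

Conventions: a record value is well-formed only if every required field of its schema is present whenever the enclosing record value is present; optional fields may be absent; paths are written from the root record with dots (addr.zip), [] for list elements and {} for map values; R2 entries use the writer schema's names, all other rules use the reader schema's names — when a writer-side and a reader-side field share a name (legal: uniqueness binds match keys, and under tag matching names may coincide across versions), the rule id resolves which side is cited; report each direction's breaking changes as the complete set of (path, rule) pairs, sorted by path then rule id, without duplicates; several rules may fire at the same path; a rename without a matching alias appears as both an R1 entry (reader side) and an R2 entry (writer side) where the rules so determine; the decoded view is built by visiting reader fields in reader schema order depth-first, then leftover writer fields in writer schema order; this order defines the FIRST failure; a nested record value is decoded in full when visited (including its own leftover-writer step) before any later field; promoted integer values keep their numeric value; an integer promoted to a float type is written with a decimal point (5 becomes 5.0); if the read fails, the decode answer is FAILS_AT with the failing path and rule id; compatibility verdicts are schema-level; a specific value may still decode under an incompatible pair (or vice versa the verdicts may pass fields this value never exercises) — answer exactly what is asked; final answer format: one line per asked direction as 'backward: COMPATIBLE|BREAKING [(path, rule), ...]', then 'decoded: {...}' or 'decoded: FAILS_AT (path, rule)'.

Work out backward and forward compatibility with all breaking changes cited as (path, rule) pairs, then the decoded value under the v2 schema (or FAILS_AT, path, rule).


backward: BREAKING [(street, R3)]; forward: BREAKING [(balance, R1), (street, R3)]; decoded: {"attempts": 0, "street": null, "age": 5, "enabled": false}

the writer's type comes first in each Profile pair
backward for Profile (reader v2, writer v1):
  attempts: int32 -> int32, writer optional; from attempts
  street: string -> bytes, writer optional; from street
  age: int32 -> int32, writer optional; from age
  enabled: bool -> bool, writer optional; from enabled
  writer balance: unknown to reader
  R3 fires at street
  => backward verdict for Profile: BREAKING, 1 violation(s)
forward for Profile (reader v1, writer v2):
  attempts: int32 -> int32, writer optional; from attempts
  balance: no writer-side match
  street: bytes -> string, writer optional; from street
  age: int32 -> int32, writer optional; from age
  enabled: bool -> bool, writer optional; from enabled
  R1 fires at balance
  R3 fires at street
  => forward verdict for Profile: BREAKING, 2 violation(s)
decode walk for Profile under reader schema v2:
  attempts := 0
  street := null (absent, optional -> null)
  age := 5
  enabled := false
  writer balance: unknown -> dropped
  => decoded: {"attempts": 0, "street": null, "age": 5, "enabled": false}


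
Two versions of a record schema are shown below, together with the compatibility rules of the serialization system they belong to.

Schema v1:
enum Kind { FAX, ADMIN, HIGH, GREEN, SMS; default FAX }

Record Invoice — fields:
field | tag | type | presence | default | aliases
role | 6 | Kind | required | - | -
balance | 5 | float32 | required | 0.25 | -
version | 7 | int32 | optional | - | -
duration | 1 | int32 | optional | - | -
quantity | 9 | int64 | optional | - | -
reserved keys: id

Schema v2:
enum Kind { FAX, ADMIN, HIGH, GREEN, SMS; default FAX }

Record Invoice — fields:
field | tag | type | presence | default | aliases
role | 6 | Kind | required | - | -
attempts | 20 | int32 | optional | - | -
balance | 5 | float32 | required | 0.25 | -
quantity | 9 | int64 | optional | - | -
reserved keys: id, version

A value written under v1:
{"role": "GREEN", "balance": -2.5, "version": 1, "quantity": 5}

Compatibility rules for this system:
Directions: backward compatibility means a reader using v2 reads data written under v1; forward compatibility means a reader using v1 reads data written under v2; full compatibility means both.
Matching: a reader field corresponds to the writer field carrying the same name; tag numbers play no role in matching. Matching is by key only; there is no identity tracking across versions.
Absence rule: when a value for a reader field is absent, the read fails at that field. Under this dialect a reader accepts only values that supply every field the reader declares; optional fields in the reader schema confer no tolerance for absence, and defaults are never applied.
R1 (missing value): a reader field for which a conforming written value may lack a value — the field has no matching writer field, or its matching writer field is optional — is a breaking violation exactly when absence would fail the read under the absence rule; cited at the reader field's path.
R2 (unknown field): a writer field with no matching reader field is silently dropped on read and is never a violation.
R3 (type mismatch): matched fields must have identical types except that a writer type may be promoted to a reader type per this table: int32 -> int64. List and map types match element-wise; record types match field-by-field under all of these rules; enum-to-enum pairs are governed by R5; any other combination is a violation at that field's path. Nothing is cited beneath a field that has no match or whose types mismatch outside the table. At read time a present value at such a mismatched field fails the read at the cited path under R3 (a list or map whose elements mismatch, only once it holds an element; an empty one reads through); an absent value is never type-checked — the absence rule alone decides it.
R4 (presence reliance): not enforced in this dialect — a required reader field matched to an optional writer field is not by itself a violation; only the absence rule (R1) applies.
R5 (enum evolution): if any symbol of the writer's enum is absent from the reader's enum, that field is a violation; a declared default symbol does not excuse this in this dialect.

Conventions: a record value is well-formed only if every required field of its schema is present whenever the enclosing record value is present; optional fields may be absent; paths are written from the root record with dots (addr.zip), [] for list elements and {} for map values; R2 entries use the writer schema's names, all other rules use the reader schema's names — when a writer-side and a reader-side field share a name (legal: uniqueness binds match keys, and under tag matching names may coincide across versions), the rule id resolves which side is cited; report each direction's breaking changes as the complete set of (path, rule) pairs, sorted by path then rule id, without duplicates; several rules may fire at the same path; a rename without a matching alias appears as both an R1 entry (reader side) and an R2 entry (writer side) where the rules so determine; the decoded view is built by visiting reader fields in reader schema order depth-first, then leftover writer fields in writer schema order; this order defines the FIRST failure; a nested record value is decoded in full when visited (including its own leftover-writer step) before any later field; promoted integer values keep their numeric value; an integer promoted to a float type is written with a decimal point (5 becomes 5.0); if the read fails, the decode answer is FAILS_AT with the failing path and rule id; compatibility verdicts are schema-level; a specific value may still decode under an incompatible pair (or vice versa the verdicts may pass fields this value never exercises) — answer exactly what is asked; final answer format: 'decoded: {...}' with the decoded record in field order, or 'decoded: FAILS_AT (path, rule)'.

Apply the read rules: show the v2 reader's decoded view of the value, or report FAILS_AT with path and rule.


decoded: FAILS_AT (attempts, R1)

the writer's type comes first in each Invoice pair
decode walk for Invoice under reader schema v2:
  role := "GREEN"
  read fails at attempts under R1 (no fill)
  => FAILS_AT (attempts, R1)
the rest of the Invoice diff is inert for this question:
  removed field version from record Invoice (its key "version" joins the reserved list) -> changes Invoice's schema-level verdicts only — the decode of this value is the same
  removed field duration from record Invoice -> changes Invoice's schema-level verdicts only — the decode of this value is the same


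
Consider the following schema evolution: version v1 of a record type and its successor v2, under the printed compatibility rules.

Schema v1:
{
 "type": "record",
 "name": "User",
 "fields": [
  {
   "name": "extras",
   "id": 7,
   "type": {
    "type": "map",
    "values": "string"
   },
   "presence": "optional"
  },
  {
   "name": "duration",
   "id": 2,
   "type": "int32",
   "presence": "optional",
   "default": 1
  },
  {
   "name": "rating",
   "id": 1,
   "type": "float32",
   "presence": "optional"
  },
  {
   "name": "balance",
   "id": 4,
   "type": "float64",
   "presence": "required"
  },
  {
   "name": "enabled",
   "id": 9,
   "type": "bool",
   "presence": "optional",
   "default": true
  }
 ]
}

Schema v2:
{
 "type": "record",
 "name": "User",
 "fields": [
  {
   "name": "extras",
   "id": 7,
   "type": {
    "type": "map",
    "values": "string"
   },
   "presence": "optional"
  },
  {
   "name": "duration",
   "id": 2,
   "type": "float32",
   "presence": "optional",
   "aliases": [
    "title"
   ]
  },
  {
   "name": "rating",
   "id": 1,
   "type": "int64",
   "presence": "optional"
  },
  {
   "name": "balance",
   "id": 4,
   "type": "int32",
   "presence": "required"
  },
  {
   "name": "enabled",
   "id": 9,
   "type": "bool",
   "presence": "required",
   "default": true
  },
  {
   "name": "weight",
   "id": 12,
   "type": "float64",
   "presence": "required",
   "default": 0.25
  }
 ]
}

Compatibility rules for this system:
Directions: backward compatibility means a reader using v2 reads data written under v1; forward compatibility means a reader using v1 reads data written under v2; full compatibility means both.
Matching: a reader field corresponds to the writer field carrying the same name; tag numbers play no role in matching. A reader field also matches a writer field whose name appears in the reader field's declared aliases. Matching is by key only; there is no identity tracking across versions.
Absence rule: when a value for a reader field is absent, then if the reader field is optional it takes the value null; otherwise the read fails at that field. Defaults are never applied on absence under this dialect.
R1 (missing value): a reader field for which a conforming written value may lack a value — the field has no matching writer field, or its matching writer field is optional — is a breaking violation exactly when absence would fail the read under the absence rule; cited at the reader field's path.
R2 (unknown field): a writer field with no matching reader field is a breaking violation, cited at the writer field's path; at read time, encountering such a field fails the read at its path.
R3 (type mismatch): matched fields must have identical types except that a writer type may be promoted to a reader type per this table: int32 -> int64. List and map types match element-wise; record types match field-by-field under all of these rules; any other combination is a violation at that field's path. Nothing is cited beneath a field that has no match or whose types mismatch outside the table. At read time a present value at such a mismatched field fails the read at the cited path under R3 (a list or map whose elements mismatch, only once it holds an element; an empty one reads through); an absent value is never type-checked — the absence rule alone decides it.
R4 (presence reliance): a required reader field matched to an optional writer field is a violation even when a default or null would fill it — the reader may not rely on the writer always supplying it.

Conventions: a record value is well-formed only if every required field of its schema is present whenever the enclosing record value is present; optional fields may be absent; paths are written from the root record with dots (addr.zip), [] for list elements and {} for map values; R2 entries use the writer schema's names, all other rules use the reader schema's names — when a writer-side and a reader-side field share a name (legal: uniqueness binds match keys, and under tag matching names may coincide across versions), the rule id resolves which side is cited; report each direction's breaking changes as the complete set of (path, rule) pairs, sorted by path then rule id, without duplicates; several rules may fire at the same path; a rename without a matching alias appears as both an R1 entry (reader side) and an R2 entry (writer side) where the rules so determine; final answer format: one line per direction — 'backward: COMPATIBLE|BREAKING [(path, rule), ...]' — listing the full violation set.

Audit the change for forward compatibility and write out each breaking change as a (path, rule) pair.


forward: BREAKING [(balance, R3), (duration, R3), (rating, R3), (weight, R2)]

in User below, arrows point writer -> reader
forward pass over User, reader schema v1, writer schema v2:
  extras: paired with writer extras (map<string, string> -> map<string, string>; writer optional)
  duration: paired with writer duration (float32 -> int32; writer optional)
  rating: paired with writer rating (int64 -> float32; writer optional)
  balance: paired with writer balance (int32 -> float64; writer required)
  enabled: paired with writer enabled (bool -> bool; writer required)
  leftover writer field: weight
  R3 fires at balance
  R3 fires at duration
  R3 fires at rating
  R2 fires at weight
  => 4 violation(s): forward is BREAKING for User
checking off the User differences that do not matter here:
  field enabled in record User: optional changed to required -> matters only for User's backward compatibility — outside the asked direction


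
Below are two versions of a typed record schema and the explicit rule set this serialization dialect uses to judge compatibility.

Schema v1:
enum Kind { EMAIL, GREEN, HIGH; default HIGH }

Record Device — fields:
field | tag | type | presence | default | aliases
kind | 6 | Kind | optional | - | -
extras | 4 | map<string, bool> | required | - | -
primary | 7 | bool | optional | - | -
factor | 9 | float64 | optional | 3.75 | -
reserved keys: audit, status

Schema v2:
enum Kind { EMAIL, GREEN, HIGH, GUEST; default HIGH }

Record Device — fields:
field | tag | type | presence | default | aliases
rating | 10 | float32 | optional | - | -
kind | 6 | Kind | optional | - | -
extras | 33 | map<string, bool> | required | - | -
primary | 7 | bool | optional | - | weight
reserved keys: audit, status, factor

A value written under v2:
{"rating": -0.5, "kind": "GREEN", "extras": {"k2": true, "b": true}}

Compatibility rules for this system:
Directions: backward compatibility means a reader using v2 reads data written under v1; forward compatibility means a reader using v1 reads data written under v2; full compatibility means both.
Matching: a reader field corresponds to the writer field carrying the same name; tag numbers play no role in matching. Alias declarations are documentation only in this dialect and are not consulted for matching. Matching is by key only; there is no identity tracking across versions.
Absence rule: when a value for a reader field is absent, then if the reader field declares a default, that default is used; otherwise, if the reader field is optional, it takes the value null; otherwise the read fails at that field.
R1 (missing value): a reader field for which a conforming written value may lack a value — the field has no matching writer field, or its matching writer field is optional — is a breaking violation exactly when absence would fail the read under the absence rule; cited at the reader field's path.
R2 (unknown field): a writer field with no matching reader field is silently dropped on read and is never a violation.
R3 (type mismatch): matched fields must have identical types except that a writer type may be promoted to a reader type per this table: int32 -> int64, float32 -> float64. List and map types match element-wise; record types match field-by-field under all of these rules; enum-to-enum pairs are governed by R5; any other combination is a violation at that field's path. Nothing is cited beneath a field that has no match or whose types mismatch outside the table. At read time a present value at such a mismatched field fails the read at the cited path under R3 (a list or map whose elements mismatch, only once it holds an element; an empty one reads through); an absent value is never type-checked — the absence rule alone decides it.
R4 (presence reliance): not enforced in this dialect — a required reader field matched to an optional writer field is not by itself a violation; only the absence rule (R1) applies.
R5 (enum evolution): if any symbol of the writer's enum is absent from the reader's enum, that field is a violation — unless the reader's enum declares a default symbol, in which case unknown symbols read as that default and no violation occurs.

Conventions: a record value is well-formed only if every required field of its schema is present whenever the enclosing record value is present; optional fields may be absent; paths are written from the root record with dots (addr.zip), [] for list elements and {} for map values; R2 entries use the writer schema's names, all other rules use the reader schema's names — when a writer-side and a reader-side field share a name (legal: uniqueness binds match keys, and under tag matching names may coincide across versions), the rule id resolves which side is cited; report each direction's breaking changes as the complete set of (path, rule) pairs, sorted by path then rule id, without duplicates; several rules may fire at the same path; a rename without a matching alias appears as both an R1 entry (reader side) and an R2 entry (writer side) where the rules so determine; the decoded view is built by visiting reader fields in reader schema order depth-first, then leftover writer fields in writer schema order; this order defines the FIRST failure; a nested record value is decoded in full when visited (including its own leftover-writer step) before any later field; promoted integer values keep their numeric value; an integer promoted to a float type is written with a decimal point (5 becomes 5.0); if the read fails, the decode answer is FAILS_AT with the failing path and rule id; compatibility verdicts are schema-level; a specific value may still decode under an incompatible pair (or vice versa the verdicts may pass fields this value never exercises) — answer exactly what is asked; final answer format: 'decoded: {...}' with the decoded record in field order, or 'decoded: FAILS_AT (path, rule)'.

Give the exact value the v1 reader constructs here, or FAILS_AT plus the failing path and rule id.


decoded: {"kind": "GREEN", "extras": {"k2": true, "b": true}, "primary": null, "factor": 3.75}

each type pair in Device: writer, then reader
decoding the Device value with the v1 reader:
  kind := "GREEN"
  extras := {"k2": true, "b": true}
  primary := null (not supplied -> null)
  factor := 3.75 (no value, default fills)
  writer rating: unmatched, discarded
  => decoded: {"kind": "GREEN", "extras": {"k2": true, "b": true}, "primary": null, "factor": 3.75}
remaining Device differences; none change what is asked:
  field extras in record Device: tag 4 changed to 33 -> no rule fires on it and the decoded Device view is identical with or without it
  enum Kind (field kind in record Device): symbol GUEST added -> no rule fires on it and the decoded Device view is identical with or without it
  removed field factor from record Device (its key "factor" joins the reserved list) -> no rule fires on it and the decoded Device view is identical with or without it
  added field rating to record Device: optional float32, tag 10 (in v2 it sits immediately before kind) -> no rule fires on it and the decoded Device view is identical with or without it


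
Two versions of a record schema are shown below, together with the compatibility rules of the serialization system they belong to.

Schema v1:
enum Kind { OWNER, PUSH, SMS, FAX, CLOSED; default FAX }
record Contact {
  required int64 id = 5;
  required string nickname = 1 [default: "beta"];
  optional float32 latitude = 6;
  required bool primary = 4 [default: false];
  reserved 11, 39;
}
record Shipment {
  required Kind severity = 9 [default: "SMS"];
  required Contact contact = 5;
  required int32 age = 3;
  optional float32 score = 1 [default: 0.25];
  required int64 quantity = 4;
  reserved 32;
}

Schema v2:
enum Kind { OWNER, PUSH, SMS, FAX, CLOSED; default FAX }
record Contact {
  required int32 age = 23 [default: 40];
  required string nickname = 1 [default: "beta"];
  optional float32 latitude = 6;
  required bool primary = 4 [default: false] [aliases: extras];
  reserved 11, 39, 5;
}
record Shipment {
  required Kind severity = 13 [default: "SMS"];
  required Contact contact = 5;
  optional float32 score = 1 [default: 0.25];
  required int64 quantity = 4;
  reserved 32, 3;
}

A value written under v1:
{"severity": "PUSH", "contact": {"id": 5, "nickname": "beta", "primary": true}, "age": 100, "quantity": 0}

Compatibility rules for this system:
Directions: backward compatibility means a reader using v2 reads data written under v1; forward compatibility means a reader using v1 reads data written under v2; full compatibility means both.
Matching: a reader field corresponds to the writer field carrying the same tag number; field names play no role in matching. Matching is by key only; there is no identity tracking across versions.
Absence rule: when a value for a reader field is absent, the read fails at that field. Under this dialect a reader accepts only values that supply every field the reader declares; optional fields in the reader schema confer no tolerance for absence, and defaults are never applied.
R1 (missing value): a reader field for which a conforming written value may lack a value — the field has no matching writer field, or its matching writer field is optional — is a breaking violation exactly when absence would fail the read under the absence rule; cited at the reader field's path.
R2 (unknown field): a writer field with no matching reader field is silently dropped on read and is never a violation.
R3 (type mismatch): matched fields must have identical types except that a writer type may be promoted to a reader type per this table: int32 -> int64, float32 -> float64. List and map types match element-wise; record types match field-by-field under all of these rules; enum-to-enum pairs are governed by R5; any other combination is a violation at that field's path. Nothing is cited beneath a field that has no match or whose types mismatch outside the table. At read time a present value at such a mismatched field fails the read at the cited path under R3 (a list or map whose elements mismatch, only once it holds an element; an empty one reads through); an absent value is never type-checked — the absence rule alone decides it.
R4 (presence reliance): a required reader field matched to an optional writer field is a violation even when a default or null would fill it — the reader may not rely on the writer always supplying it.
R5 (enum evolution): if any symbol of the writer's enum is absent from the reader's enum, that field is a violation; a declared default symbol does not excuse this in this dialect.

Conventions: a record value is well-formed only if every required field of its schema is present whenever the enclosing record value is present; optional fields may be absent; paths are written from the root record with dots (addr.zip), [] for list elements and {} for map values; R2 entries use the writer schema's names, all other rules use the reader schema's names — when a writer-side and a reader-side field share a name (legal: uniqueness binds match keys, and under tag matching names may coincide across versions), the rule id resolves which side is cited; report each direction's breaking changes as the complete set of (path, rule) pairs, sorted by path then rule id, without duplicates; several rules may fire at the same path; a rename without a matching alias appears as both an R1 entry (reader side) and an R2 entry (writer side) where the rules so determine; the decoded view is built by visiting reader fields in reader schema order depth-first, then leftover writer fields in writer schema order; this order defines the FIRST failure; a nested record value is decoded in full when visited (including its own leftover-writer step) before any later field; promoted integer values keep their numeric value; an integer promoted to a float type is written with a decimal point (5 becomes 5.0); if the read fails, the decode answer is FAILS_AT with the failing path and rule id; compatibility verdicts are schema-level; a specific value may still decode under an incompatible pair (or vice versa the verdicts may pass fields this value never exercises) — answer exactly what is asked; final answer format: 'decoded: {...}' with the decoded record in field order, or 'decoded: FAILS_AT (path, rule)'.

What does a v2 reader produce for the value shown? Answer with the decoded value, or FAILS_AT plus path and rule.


in Shipment below, arrows point writer -> reader
migrating the Shipment value to v2:
  read fails at severity under R1 (no fill)
  => FAILS_AT (severity, R1)
remaining Shipment differences; none change what is asked:
  added field age to record Contact: required int32, tag 23, default 40 (in v2 it sits immediately before nickname) -> a verdict-level change on Shipment — the shown value reads the same
  removed field id from record Contact (its key 5 joins the reserved list) -> a verdict-level change on Shipment — the shown value reads the same
  removed field age from record Shipment (its key 3 joins the reserved list) -> a verdict-level change on Shipment — the shown value reads the same

decoded: FAILS_AT (severity, R1)
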